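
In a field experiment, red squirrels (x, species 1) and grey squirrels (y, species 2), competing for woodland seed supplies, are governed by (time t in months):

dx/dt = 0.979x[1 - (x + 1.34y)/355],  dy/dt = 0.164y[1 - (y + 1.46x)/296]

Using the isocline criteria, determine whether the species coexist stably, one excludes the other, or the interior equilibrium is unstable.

Compare the nullcline intercepts: K1/α12 = 355/1.34 = 265 < K2 = 296; K2/α21 = 296/1.46 = 203 < K1 = 355.
Since both are reversed, neither can invade when rare; the interior point is a saddle.

unstable coexistence (outcome depends on initial conditions)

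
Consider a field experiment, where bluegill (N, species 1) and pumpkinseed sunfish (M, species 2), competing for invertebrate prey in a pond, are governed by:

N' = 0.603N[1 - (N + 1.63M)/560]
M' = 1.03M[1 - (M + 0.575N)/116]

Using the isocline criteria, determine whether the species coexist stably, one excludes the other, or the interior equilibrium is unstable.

Compare the nullcline intercepts: K1/α12 = 560/1.63 = 344 > K2 = 116; K2/α21 = 116/0.575 = 202 < K1 = 560.
Since the inequalities point opposite ways, species 1 can invade but species 2 cannot.

species 1 excludes species 2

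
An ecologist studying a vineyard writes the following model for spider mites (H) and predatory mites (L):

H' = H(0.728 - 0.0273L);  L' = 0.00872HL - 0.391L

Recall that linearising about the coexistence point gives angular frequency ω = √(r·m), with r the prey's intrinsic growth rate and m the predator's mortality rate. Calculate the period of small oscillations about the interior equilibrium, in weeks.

Here r = 0.728 and m = 0.391, so r·m = 0.285.
ω = √0.285 = 0.534 per week, hence T = 2π/ω ≈ 11.8 weeks.

T ≈ 11.8 weeks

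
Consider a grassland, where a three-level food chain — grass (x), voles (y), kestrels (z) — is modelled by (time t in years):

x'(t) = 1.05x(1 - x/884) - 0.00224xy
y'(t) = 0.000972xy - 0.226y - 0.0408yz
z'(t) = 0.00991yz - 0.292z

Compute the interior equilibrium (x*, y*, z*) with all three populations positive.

x* ≈ 828, y* ≈ 29.5, z* ≈ 14.2

From dz/dt = 0: 0.00991y* = 0.292, so y* = 29.5.
From dx/dt = 0: 1.05(1 - x*/884) = 0.00224·29.5, giving x* = 884·(1 - 0.0629) = 828.
From dy/dt = 0: 0.000972·828 - 0.226 = 0.0408z*, so z* = 0.579/0.0408 = 14.2.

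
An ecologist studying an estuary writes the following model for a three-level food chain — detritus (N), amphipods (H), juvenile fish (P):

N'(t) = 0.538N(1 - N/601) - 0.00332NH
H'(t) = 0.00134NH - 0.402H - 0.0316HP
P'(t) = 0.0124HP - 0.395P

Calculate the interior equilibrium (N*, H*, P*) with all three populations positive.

N* ≈ 483, H* ≈ 31.9, P* ≈ 7.75

From dP/dt = 0: 0.0124H* = 0.395, so H* = 31.9.
From dN/dt = 0: 0.538(1 - N*/601) = 0.00332·31.9, giving N* = 601·(1 - 0.197) = 483.
From dH/dt = 0: 0.00134·483 - 0.402 = 0.0316P*, so P* = 0.245/0.0316 = 7.75.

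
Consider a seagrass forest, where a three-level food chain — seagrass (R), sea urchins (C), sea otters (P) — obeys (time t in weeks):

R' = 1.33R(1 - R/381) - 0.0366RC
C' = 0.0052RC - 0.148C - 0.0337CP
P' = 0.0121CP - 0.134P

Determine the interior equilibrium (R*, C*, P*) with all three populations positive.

R* ≈ 265, C* ≈ 11.1, P* ≈ 36.5

From dP/dt = 0: 0.0121C* = 0.134, so C* = 11.1.
From dR/dt = 0: 1.33(1 - R*/381) = 0.0366·11.1, giving R* = 381·(1 - 0.305) = 265.
From dC/dt = 0: 0.0052·265 - 0.148 = 0.0337P*, so P* = 1.23/0.0337 = 36.5.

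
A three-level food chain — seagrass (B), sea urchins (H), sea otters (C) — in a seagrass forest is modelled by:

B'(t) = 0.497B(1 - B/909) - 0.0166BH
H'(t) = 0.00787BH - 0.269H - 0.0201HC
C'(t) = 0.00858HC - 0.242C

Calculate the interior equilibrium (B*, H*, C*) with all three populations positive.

From dC/dt = 0: 0.00858H* = 0.242, so H* = 28.2.
From dB/dt = 0: 0.497(1 - B*/909) = 0.0166·28.2, giving B* = 909·(1 - 0.942) = 52.7.
From dH/dt = 0: 0.00787·52.7 - 0.269 = 0.0201C*, so C* = 0.145/0.0201 = 7.24.

B* ≈ 52.7, H* ≈ 28.2, C* ≈ 7.24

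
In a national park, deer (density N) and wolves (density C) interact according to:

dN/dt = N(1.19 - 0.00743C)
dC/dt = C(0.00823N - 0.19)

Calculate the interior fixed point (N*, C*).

N* ≈ 23.1, C* ≈ 160

Set dC/dt = 0 with C > 0: 0.00823N - 0.19 = 0, so N* = 0.19/0.00823 = 23.1.
Set dN/dt = 0 with N > 0: 1.19 - 0.00743C = 0, so C* = 1.19/0.00743 = 160.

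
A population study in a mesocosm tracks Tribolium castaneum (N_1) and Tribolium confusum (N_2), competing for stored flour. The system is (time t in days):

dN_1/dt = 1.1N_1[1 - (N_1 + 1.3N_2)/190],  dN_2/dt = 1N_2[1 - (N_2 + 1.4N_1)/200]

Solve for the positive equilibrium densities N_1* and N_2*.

N_1* ≈ 85.4, N_2* ≈ 80.5

Setting both brackets to zero gives the nullclines N_1 + 1.3N_2 = 190 and 1.4N_1 + N_2 = 200.
Substituting N_2 = 200 - 1.4N_1 into the first: N_1(1 - 1.3·1.4) = 190 - 1.3·200.
So N_1* = -70/-0.82 = 85.4, and then N_2* = 200 - 1.4·85.4 = 80.5.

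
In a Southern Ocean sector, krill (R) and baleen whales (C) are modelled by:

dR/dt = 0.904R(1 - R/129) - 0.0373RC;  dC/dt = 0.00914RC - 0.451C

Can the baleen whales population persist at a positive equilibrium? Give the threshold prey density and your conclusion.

Threshold R = 49.3; K > 49.3, so yes, the predator persists.

The predator equation gives dC/dt > 0 only when R > 0.451/0.00914 = 49.3.
Without the predator, R → K = 129. Since 129 > 49.3, the predator can invade and persist.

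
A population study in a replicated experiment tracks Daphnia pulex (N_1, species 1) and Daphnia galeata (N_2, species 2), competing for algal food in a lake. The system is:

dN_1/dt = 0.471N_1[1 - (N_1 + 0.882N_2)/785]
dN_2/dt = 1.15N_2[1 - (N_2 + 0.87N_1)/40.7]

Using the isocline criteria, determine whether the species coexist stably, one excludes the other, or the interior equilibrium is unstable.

Compare the nullcline intercepts: K1/α12 = 785/0.882 = 890 > K2 = 40.7; K2/α21 = 40.7/0.87 = 46.8 < K1 = 785.
Since the inequalities point opposite ways, species 1 can invade but species 2 cannot.

species 1 excludes species 2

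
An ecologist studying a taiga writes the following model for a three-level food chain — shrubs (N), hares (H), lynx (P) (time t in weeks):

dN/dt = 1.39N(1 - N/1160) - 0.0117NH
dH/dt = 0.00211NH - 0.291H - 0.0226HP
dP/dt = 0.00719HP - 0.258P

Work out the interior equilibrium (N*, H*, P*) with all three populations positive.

From dP/dt = 0: 0.00719H* = 0.258, so H* = 35.9.
From dN/dt = 0: 1.39(1 - N*/1160) = 0.0117·35.9, giving N* = 1160·(1 - 0.302) = 810.
From dH/dt = 0: 0.00211·810 - 0.291 = 0.0226P*, so P* = 1.42/0.0226 = 62.7.

N* ≈ 810, H* ≈ 35.9, P* ≈ 62.7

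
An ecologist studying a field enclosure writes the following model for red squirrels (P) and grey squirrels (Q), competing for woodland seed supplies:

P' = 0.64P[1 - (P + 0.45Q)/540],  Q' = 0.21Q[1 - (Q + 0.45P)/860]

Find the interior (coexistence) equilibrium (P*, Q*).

Setting both brackets to zero gives the nullclines P + 0.45Q = 540 and 0.45P + Q = 860.
Substituting Q = 860 - 0.45P into the first: P(1 - 0.45·0.45) = 540 - 0.45·860.
So P* = 153/0.797 = 192, and then Q* = 860 - 0.45·192 = 774.

P* ≈ 192, Q* ≈ 774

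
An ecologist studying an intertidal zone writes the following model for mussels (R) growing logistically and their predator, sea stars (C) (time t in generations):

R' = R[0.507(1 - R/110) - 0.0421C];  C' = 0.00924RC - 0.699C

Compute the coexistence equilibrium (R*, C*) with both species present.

R* ≈ 75.6, C* ≈ 3.76

From dC/dt = 0 with C > 0: 0.00924R* = 0.699, so R* = 75.6.
Substitute into dR/dt = 0: 0.507(1 - 75.6/110) = 0.0421C*.
The bracket is 0.312, giving C* = 0.158/0.0421 = 3.76.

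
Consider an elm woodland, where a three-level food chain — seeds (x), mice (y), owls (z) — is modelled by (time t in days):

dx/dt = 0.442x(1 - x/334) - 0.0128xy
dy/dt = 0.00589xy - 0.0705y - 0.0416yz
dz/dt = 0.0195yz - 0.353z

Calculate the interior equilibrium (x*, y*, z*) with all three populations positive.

From dz/dt = 0: 0.0195y* = 0.353, so y* = 18.1.
From dx/dt = 0: 0.442(1 - x*/334) = 0.0128·18.1, giving x* = 334·(1 - 0.524) = 159.
From dy/dt = 0: 0.00589·159 - 0.0705 = 0.0416z*, so z* = 0.865/0.0416 = 20.8.

x* ≈ 159, y* ≈ 18.1, z* ≈ 20.8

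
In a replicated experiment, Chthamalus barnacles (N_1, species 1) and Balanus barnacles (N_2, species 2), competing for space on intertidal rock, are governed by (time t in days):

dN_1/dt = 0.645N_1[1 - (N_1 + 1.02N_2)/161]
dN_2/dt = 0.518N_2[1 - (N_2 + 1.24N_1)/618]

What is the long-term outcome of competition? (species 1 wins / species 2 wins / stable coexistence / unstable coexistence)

Compare the nullcline intercepts: K1/α12 = 161/1.02 = 158 < K2 = 618; K2/α21 = 618/1.24 = 498 > K1 = 161.
Since the inequalities point opposite ways, species 2 can invade but species 1 cannot.

species 2 excludes species 1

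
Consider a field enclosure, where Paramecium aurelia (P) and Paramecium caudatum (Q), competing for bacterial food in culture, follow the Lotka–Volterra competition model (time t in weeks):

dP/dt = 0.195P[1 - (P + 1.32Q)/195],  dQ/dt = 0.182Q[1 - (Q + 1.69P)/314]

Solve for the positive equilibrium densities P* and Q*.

Setting both brackets to zero gives the nullclines P + 1.32Q = 195 and 1.69P + Q = 314.
Substituting Q = 314 - 1.69P into the first: P(1 - 1.32·1.69) = 195 - 1.32·314.
So P* = -219/-1.23 = 178, and then Q* = 314 - 1.69·178 = 12.6.

P* ≈ 178, Q* ≈ 12.6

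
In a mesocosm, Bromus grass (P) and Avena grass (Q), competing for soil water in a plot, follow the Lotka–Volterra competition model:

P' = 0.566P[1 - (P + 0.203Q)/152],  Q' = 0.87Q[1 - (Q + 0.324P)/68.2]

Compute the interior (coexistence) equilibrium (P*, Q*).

P* ≈ 148, Q* ≈ 20.3

Setting both brackets to zero gives the nullclines P + 0.203Q = 152 and 0.324P + Q = 68.2.
Substituting Q = 68.2 - 0.324P into the first: P(1 - 0.203·0.324) = 152 - 0.203·68.2.
So P* = 138/0.934 = 148, and then Q* = 68.2 - 0.324·148 = 20.3.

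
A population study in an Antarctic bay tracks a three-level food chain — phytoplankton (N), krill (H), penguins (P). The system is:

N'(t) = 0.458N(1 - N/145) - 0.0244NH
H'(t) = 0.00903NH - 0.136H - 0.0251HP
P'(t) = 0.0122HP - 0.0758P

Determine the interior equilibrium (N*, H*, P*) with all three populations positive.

N* ≈ 97, H* ≈ 6.21, P* ≈ 29.5

From dP/dt = 0: 0.0122H* = 0.0758, so H* = 6.21.
From dN/dt = 0: 0.458(1 - N*/145) = 0.0244·6.21, giving N* = 145·(1 - 0.331) = 97.
From dH/dt = 0: 0.00903·97 - 0.136 = 0.0251P*, so P* = 0.74/0.0251 = 29.5.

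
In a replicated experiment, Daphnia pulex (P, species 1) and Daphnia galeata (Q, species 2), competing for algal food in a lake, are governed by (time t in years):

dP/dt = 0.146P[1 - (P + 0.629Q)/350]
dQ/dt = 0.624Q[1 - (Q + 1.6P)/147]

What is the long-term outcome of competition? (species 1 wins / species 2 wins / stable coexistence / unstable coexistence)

species 1 excludes species 2

Compare the nullcline intercepts: K1/α12 = 350/0.629 = 556 > K2 = 147; K2/α21 = 147/1.6 = 91.9 < K1 = 350.
Since the inequalities point opposite ways, species 1 can invade but species 2 cannot.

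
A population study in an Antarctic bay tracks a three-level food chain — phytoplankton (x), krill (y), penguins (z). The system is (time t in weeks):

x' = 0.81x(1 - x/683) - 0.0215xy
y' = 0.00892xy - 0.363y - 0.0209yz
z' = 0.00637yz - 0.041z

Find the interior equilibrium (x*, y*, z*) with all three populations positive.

From dz/dt = 0: 0.00637y* = 0.041, so y* = 6.44.
From dx/dt = 0: 0.81(1 - x*/683) = 0.0215·6.44, giving x* = 683·(1 - 0.171) = 566.
From dy/dt = 0: 0.00892·566 - 0.363 = 0.0209z*, so z* = 4.69/0.0209 = 224.

x* ≈ 566, y* ≈ 6.44, z* ≈ 224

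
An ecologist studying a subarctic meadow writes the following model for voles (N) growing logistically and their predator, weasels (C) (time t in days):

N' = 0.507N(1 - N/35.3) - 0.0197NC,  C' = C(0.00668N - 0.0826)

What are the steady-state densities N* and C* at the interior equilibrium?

From dC/dt = 0 with C > 0: 0.00668N* = 0.0826, so N* = 12.4.
Substitute into dN/dt = 0: 0.507(1 - 12.4/35.3) = 0.0197C*.
The bracket is 0.65, giving C* = 0.329/0.0197 = 16.7.

N* ≈ 12.4, C* ≈ 16.7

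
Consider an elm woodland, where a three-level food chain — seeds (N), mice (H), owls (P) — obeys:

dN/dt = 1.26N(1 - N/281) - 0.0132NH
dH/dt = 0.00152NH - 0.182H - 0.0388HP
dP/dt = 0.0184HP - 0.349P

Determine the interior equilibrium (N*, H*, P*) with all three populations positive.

From dP/dt = 0: 0.0184H* = 0.349, so H* = 19.
From dN/dt = 0: 1.26(1 - N*/281) = 0.0132·19, giving N* = 281·(1 - 0.199) = 225.
From dH/dt = 0: 0.00152·225 - 0.182 = 0.0388P*, so P* = 0.16/0.0388 = 4.13.

N* ≈ 225, H* ≈ 19, P* ≈ 4.13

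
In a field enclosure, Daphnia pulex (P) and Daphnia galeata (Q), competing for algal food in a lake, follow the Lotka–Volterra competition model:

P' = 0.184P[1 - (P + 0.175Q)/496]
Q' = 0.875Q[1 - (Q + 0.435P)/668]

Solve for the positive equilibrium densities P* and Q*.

Setting both brackets to zero gives the nullclines P + 0.175Q = 496 and 0.435P + Q = 668.
Substituting Q = 668 - 0.435P into the first: P(1 - 0.175·0.435) = 496 - 0.175·668.
So P* = 379/0.924 = 410, and then Q* = 668 - 0.435·410 = 490.

P* ≈ 410, Q* ≈ 490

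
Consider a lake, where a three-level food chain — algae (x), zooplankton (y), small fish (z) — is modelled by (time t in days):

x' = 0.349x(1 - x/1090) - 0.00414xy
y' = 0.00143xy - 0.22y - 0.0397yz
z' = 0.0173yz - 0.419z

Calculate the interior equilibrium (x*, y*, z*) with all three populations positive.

From dz/dt = 0: 0.0173y* = 0.419, so y* = 24.2.
From dx/dt = 0: 0.349(1 - x*/1090) = 0.00414·24.2, giving x* = 1090·(1 - 0.287) = 777.
From dy/dt = 0: 0.00143·777 - 0.22 = 0.0397z*, so z* = 0.891/0.0397 = 22.4.

x* ≈ 777, y* ≈ 24.2, z* ≈ 22.4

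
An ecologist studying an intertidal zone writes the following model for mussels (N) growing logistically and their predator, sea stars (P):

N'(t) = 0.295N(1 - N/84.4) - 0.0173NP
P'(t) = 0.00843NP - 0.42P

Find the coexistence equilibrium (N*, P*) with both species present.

From dP/dt = 0 with P > 0: 0.00843N* = 0.42, so N* = 49.8.
Substitute into dN/dt = 0: 0.295(1 - 49.8/84.4) = 0.0173P*.
The bracket is 0.41, giving P* = 0.121/0.0173 = 6.99.

N* ≈ 49.8, P* ≈ 6.99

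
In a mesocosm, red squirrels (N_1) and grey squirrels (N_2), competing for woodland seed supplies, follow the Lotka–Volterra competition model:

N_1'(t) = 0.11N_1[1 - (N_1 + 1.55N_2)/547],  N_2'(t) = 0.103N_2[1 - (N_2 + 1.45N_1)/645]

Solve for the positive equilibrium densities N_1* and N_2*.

N_1* ≈ 363, N_2* ≈ 119

Setting both brackets to zero gives the nullclines N_1 + 1.55N_2 = 547 and 1.45N_1 + N_2 = 645.
Substituting N_2 = 645 - 1.45N_1 into the first: N_1(1 - 1.55·1.45) = 547 - 1.55·645.
So N_1* = -453/-1.25 = 363, and then N_2* = 645 - 1.45·363 = 119.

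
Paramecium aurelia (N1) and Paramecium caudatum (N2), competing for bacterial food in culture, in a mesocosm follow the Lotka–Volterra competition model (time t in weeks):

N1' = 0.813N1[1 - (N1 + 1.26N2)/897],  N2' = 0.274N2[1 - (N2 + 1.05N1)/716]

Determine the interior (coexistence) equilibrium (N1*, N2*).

N1* ≈ 16, N2* ≈ 699

Setting both brackets to zero gives the nullclines N1 + 1.26N2 = 897 and 1.05N1 + N2 = 716.
Substituting N2 = 716 - 1.05N1 into the first: N1(1 - 1.26·1.05) = 897 - 1.26·716.
So N1* = -5.16/-0.323 = 16, and then N2* = 716 - 1.05·16 = 699.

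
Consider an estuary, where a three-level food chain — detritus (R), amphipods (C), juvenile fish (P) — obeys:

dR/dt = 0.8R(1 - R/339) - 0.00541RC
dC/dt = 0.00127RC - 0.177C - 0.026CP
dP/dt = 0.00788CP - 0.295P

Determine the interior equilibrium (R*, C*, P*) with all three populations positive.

From dP/dt = 0: 0.00788C* = 0.295, so C* = 37.4.
From dR/dt = 0: 0.8(1 - R*/339) = 0.00541·37.4, giving R* = 339·(1 - 0.253) = 253.
From dC/dt = 0: 0.00127·253 - 0.177 = 0.026P*, so P* = 0.145/0.026 = 5.56.

R* ≈ 253, C* ≈ 37.4, P* ≈ 5.56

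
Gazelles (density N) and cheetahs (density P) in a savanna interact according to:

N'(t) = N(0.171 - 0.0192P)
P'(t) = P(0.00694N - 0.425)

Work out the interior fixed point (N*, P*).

Set dP/dt = 0 with P > 0: 0.00694N - 0.425 = 0, so N* = 0.425/0.00694 = 61.2.
Set dN/dt = 0 with N > 0: 0.171 - 0.0192P = 0, so P* = 0.171/0.0192 = 8.91.

N* ≈ 61.2, P* ≈ 8.91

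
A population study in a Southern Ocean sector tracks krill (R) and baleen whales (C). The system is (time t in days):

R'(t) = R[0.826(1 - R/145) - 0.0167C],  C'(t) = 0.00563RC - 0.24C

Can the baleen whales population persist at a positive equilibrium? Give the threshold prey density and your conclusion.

Threshold R = 42.6; K > 42.6, so yes, the predator persists.

The predator equation gives dC/dt > 0 only when R > 0.24/0.00563 = 42.6.
Without the predator, R → K = 145. Since 145 > 42.6, the predator can invade and persist.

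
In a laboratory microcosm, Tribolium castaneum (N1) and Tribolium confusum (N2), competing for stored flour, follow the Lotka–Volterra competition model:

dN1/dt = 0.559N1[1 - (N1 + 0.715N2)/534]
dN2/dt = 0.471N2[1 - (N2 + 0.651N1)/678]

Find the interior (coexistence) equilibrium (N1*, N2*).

N1* ≈ 92.1, N2* ≈ 618

Setting both brackets to zero gives the nullclines N1 + 0.715N2 = 534 and 0.651N1 + N2 = 678.
Substituting N2 = 678 - 0.651N1 into the first: N1(1 - 0.715·0.651) = 534 - 0.715·678.
So N1* = 49.2/0.535 = 92.1, and then N2* = 678 - 0.651·92.1 = 618.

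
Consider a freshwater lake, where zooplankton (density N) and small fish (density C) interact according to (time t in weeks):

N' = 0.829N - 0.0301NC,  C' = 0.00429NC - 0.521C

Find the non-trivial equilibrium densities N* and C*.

Set dC/dt = 0 with C > 0: 0.00429N - 0.521 = 0, so N* = 0.521/0.00429 = 121.
Set dN/dt = 0 with N > 0: 0.829 - 0.0301C = 0, so C* = 0.829/0.0301 = 27.5.

N* ≈ 121, C* ≈ 27.5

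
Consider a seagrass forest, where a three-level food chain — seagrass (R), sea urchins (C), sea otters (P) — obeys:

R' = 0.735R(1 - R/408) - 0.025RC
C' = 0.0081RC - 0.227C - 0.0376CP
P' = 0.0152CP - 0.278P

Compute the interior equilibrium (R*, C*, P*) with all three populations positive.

R* ≈ 154, C* ≈ 18.3, P* ≈ 27.2

From dP/dt = 0: 0.0152C* = 0.278, so C* = 18.3.
From dR/dt = 0: 0.735(1 - R*/408) = 0.025·18.3, giving R* = 408·(1 - 0.622) = 154.
From dC/dt = 0: 0.0081·154 - 0.227 = 0.0376P*, so P* = 1.02/0.0376 = 27.2.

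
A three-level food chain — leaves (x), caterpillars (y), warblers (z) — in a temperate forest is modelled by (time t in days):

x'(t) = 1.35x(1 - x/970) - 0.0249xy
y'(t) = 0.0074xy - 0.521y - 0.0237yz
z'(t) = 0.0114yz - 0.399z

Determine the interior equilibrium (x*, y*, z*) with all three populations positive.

From dz/dt = 0: 0.0114y* = 0.399, so y* = 35.
From dx/dt = 0: 1.35(1 - x*/970) = 0.0249·35, giving x* = 970·(1 - 0.646) = 344.
From dy/dt = 0: 0.0074·344 - 0.521 = 0.0237z*, so z* = 2.02/0.0237 = 85.4.

x* ≈ 344, y* ≈ 35, z* ≈ 85.4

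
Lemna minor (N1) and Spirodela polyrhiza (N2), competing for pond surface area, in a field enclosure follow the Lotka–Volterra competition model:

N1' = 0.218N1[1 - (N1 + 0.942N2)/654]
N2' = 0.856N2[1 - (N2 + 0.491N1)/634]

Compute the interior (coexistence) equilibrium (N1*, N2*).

N1* ≈ 106, N2* ≈ 582

Setting both brackets to zero gives the nullclines N1 + 0.942N2 = 654 and 0.491N1 + N2 = 634.
Substituting N2 = 634 - 0.491N1 into the first: N1(1 - 0.942·0.491) = 654 - 0.942·634.
So N1* = 56.8/0.537 = 106, and then N2* = 634 - 0.491·106 = 582.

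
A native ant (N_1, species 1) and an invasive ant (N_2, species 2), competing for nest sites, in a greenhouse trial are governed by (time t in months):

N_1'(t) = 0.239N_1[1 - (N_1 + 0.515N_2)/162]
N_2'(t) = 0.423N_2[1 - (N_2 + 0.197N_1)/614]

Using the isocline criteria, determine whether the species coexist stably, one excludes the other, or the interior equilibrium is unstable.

species 2 excludes species 1

Compare the nullcline intercepts: K1/α12 = 162/0.515 = 315 < K2 = 614; K2/α21 = 614/0.197 = 3120 > K1 = 162.
Since the inequalities point opposite ways, species 2 can invade but species 1 cannot.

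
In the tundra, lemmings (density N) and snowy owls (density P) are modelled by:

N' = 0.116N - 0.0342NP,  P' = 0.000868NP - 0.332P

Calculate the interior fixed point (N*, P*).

N* ≈ 382, P* ≈ 3.39

Set dP/dt = 0 with P > 0: 0.000868N - 0.332 = 0, so N* = 0.332/0.000868 = 382.
Set dN/dt = 0 with N > 0: 0.116 - 0.0342P = 0, so P* = 0.116/0.0342 = 3.39.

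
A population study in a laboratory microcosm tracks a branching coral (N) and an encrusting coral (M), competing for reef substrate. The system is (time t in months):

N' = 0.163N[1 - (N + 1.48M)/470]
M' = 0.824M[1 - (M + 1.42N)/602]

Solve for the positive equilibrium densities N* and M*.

Setting both brackets to zero gives the nullclines N + 1.48M = 470 and 1.42N + M = 602.
Substituting M = 602 - 1.42N into the first: N(1 - 1.48·1.42) = 470 - 1.48·602.
So N* = -421/-1.1 = 382, and then M* = 602 - 1.42·382 = 59.4.

N* ≈ 382, M* ≈ 59.4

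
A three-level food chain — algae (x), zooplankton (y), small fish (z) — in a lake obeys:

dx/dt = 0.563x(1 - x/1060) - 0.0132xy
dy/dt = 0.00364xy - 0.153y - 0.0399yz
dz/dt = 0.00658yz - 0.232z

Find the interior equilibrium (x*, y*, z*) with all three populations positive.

x* ≈ 184, y* ≈ 35.3, z* ≈ 12.9

From dz/dt = 0: 0.00658y* = 0.232, so y* = 35.3.
From dx/dt = 0: 0.563(1 - x*/1060) = 0.0132·35.3, giving x* = 1060·(1 - 0.827) = 184.
From dy/dt = 0: 0.00364·184 - 0.153 = 0.0399z*, so z* = 0.516/0.0399 = 12.9.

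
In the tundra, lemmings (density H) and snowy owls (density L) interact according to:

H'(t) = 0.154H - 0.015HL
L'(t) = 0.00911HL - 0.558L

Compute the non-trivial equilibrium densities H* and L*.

Set dL/dt = 0 with L > 0: 0.00911H - 0.558 = 0, so H* = 0.558/0.00911 = 61.3.
Set dH/dt = 0 with H > 0: 0.154 - 0.015L = 0, so L* = 0.154/0.015 = 10.3.

H* ≈ 61.3, L* ≈ 10.3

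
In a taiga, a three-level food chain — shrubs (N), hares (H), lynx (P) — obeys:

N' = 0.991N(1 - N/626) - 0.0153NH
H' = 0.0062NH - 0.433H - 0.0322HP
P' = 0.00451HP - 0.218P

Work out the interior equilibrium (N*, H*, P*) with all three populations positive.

N* ≈ 159, H* ≈ 48.3, P* ≈ 17.1

From dP/dt = 0: 0.00451H* = 0.218, so H* = 48.3.
From dN/dt = 0: 0.991(1 - N*/626) = 0.0153·48.3, giving N* = 626·(1 - 0.746) = 159.
From dH/dt = 0: 0.0062·159 - 0.433 = 0.0322P*, so P* = 0.552/0.0322 = 17.1.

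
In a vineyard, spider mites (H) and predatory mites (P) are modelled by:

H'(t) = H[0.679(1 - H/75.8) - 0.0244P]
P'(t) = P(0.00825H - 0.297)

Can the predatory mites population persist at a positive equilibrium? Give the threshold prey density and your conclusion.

Threshold H = 36; K > 36, so yes, the predator persists.

The predator equation gives dP/dt > 0 only when H > 0.297/0.00825 = 36.
Without the predator, H → K = 75.8. Since 75.8 > 36, the predator can invade and persist.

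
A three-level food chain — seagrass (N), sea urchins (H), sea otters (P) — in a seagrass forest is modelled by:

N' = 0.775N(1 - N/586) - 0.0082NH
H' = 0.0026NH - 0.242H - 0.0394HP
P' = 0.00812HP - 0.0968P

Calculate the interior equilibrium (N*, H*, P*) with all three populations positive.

From dP/dt = 0: 0.00812H* = 0.0968, so H* = 11.9.
From dN/dt = 0: 0.775(1 - N*/586) = 0.0082·11.9, giving N* = 586·(1 - 0.126) = 512.
From dH/dt = 0: 0.0026·512 - 0.242 = 0.0394P*, so P* = 1.09/0.0394 = 27.7.

N* ≈ 512, H* ≈ 11.9, P* ≈ 27.7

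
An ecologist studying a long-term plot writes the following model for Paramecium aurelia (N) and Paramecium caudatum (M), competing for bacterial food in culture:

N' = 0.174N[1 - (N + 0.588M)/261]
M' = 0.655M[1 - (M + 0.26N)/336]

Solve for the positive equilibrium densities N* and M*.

N* ≈ 74.9, M* ≈ 317

Setting both brackets to zero gives the nullclines N + 0.588M = 261 and 0.26N + M = 336.
Substituting M = 336 - 0.26N into the first: N(1 - 0.588·0.26) = 261 - 0.588·336.
So N* = 63.4/0.847 = 74.9, and then M* = 336 - 0.26·74.9 = 317.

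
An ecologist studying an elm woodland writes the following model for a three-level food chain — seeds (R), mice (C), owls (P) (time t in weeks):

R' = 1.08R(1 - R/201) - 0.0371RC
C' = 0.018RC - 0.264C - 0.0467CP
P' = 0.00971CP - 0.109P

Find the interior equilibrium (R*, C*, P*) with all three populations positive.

R* ≈ 123, C* ≈ 11.2, P* ≈ 41.9

From dP/dt = 0: 0.00971C* = 0.109, so C* = 11.2.
From dR/dt = 0: 1.08(1 - R*/201) = 0.0371·11.2, giving R* = 201·(1 - 0.386) = 123.
From dC/dt = 0: 0.018·123 - 0.264 = 0.0467P*, so P* = 1.96/0.0467 = 41.9.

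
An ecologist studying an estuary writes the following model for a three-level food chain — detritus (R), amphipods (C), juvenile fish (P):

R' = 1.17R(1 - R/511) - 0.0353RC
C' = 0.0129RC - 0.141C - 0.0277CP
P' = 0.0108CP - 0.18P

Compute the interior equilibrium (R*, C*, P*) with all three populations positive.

R* ≈ 254, C* ≈ 16.7, P* ≈ 113

From dP/dt = 0: 0.0108C* = 0.18, so C* = 16.7.
From dR/dt = 0: 1.17(1 - R*/511) = 0.0353·16.7, giving R* = 511·(1 - 0.503) = 254.
From dC/dt = 0: 0.0129·254 - 0.141 = 0.0277P*, so P* = 3.14/0.0277 = 113.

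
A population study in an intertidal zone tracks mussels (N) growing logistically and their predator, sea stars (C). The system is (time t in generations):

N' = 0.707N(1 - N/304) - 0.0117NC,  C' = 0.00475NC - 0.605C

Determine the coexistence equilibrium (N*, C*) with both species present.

N* ≈ 127, C* ≈ 35.1

From dC/dt = 0 with C > 0: 0.00475N* = 0.605, so N* = 127.
Substitute into dN/dt = 0: 0.707(1 - 127/304) = 0.0117C*.
The bracket is 0.581, giving C* = 0.411/0.0117 = 35.1.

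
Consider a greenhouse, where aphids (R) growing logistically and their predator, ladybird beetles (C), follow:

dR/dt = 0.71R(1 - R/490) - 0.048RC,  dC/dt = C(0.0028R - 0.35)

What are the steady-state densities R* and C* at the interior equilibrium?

From dC/dt = 0 with C > 0: 0.0028R* = 0.35, so R* = 125.
Substitute into dR/dt = 0: 0.71(1 - 125/490) = 0.048C*.
The bracket is 0.745, giving C* = 0.529/0.048 = 11.

R* ≈ 125, C* ≈ 11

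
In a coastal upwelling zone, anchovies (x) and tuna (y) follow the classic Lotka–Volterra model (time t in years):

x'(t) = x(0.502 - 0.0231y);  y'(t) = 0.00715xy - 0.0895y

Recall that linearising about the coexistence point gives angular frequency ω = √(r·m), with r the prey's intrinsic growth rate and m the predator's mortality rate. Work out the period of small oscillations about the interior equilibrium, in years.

T ≈ 29.6 years

Here r = 0.502 and m = 0.0895, so r·m = 0.0449.
ω = √0.0449 = 0.212 per year, hence T = 2π/ω ≈ 29.6 years.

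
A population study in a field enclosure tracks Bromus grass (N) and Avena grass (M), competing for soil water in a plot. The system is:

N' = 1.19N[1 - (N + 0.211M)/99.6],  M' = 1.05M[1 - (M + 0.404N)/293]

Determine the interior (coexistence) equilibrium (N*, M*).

N* ≈ 41.3, M* ≈ 276

Setting both brackets to zero gives the nullclines N + 0.211M = 99.6 and 0.404N + M = 293.
Substituting M = 293 - 0.404N into the first: N(1 - 0.211·0.404) = 99.6 - 0.211·293.
So N* = 37.8/0.915 = 41.3, and then M* = 293 - 0.404·41.3 = 276.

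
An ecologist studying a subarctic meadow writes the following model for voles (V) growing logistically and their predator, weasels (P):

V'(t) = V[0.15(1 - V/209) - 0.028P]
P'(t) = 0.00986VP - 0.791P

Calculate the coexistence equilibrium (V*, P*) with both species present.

V* ≈ 80.2, P* ≈ 3.3

From dP/dt = 0 with P > 0: 0.00986V* = 0.791, so V* = 80.2.
Substitute into dV/dt = 0: 0.15(1 - 80.2/209) = 0.028P*.
The bracket is 0.616, giving P* = 0.0924/0.028 = 3.3.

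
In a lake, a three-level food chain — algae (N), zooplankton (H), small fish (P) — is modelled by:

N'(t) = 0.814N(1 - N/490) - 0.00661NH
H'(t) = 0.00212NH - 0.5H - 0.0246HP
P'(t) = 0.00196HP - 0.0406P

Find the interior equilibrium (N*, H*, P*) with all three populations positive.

N* ≈ 408, H* ≈ 20.7, P* ≈ 14.8

From dP/dt = 0: 0.00196H* = 0.0406, so H* = 20.7.
From dN/dt = 0: 0.814(1 - N*/490) = 0.00661·20.7, giving N* = 490·(1 - 0.168) = 408.
From dH/dt = 0: 0.00212·408 - 0.5 = 0.0246P*, so P* = 0.364/0.0246 = 14.8.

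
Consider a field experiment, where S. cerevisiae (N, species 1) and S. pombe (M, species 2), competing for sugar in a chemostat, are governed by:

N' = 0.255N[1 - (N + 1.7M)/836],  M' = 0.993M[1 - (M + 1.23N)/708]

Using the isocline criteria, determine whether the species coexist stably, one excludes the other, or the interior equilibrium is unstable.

Compare the nullcline intercepts: K1/α12 = 836/1.7 = 492 < K2 = 708; K2/α21 = 708/1.23 = 576 < K1 = 836.
Since both are reversed, neither can invade when rare; the interior point is a saddle.

unstable coexistence (outcome depends on initial conditions)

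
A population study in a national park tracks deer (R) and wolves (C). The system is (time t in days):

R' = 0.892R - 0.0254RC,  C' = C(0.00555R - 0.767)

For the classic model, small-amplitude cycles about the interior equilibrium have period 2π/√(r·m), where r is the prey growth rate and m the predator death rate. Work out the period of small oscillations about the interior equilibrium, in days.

Here r = 0.892 and m = 0.767, so r·m = 0.684.
ω = √0.684 = 0.827 per day, hence T = 2π/ω ≈ 7.6 days.

T ≈ 7.6 days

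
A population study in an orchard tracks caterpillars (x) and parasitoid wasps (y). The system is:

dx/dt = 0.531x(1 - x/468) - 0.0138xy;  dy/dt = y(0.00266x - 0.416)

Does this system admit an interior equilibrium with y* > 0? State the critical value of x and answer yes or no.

Threshold x = 156; K > 156, so yes, the predator persists.

The predator equation gives dy/dt > 0 only when x > 0.416/0.00266 = 156.
Without the predator, x → K = 468. Since 468 > 156, the predator can invade and persist.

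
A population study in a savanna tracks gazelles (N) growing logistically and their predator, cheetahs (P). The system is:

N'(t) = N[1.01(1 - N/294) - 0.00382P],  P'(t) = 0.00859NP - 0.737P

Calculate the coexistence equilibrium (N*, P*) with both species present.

From dP/dt = 0 with P > 0: 0.00859N* = 0.737, so N* = 85.8.
Substitute into dN/dt = 0: 1.01(1 - 85.8/294) = 0.00382P*.
The bracket is 0.708, giving P* = 0.715/0.00382 = 187.

N* ≈ 85.8, P* ≈ 187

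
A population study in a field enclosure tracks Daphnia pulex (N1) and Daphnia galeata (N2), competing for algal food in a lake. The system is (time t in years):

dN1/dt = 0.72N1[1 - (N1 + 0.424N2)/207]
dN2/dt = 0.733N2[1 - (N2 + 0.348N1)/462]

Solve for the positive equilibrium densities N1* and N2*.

Setting both brackets to zero gives the nullclines N1 + 0.424N2 = 207 and 0.348N1 + N2 = 462.
Substituting N2 = 462 - 0.348N1 into the first: N1(1 - 0.424·0.348) = 207 - 0.424·462.
So N1* = 11.1/0.852 = 13, and then N2* = 462 - 0.348·13 = 457.

N1* ≈ 13, N2* ≈ 457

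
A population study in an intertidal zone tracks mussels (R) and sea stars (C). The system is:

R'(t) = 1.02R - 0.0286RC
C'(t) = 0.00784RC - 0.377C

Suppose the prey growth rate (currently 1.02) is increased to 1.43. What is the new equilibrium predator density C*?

At the interior fixed point, setting dR/dt = 0 with R > 0 fixes C* = (prey growth rate)/(RC coefficient) — independent of the other coefficients.
With the change, C* = 1.43/0.0286 = 50; it rises from 35.7.

C* ≈ 50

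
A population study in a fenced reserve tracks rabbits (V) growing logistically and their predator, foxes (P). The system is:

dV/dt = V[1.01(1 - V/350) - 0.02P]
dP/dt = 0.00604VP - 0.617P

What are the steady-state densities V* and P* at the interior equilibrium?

From dP/dt = 0 with P > 0: 0.00604V* = 0.617, so V* = 102.
Substitute into dV/dt = 0: 1.01(1 - 102/350) = 0.02P*.
The bracket is 0.708, giving P* = 0.715/0.02 = 35.8.

V* ≈ 102, P* ≈ 35.8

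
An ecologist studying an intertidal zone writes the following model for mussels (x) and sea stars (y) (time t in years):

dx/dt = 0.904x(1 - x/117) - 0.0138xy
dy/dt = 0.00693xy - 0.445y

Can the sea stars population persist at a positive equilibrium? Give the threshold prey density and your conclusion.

Threshold x = 64.2; K > 64.2, so yes, the predator persists.

The predator equation gives dy/dt > 0 only when x > 0.445/0.00693 = 64.2.
Without the predator, x → K = 117. Since 117 > 64.2, the predator can invade and persist.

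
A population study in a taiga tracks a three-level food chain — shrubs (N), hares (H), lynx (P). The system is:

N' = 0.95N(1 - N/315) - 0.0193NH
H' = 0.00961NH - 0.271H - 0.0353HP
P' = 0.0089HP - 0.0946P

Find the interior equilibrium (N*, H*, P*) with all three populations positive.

From dP/dt = 0: 0.0089H* = 0.0946, so H* = 10.6.
From dN/dt = 0: 0.95(1 - N*/315) = 0.0193·10.6, giving N* = 315·(1 - 0.216) = 247.
From dH/dt = 0: 0.00961·247 - 0.271 = 0.0353P*, so P* = 2.1/0.0353 = 59.6.

N* ≈ 247, H* ≈ 10.6, P* ≈ 59.6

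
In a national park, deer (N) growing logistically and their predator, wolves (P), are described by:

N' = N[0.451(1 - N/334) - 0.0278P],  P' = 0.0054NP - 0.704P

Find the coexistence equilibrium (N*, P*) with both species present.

From dP/dt = 0 with P > 0: 0.0054N* = 0.704, so N* = 130.
Substitute into dN/dt = 0: 0.451(1 - 130/334) = 0.0278P*.
The bracket is 0.61, giving P* = 0.275/0.0278 = 9.89.

N* ≈ 130, P* ≈ 9.89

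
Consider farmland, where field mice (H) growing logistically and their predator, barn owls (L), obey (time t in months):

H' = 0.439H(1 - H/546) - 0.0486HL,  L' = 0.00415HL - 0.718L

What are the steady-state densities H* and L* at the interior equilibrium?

From dL/dt = 0 with L > 0: 0.00415H* = 0.718, so H* = 173.
Substitute into dH/dt = 0: 0.439(1 - 173/546) = 0.0486L*.
The bracket is 0.683, giving L* = 0.3/0.0486 = 6.17.

H* ≈ 173, L* ≈ 6.17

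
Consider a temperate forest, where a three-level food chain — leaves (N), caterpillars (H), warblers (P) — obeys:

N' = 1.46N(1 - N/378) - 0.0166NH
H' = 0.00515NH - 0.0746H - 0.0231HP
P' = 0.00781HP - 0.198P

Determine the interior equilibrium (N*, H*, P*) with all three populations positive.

From dP/dt = 0: 0.00781H* = 0.198, so H* = 25.4.
From dN/dt = 0: 1.46(1 - N*/378) = 0.0166·25.4, giving N* = 378·(1 - 0.288) = 269.
From dH/dt = 0: 0.00515·269 - 0.0746 = 0.0231P*, so P* = 1.31/0.0231 = 56.8.

N* ≈ 269, H* ≈ 25.4, P* ≈ 56.8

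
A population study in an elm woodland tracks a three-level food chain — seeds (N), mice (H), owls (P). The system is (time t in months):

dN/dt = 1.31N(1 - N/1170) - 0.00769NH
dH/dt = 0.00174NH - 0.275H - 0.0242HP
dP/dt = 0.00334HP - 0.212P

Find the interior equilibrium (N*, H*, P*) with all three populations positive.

N* ≈ 734, H* ≈ 63.5, P* ≈ 41.4

From dP/dt = 0: 0.00334H* = 0.212, so H* = 63.5.
From dN/dt = 0: 1.31(1 - N*/1170) = 0.00769·63.5, giving N* = 1170·(1 - 0.373) = 734.
From dH/dt = 0: 0.00174·734 - 0.275 = 0.0242P*, so P* = 1/0.0242 = 41.4.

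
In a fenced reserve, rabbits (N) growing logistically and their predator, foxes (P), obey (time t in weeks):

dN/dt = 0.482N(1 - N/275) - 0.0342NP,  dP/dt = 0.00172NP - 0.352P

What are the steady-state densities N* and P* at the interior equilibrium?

N* ≈ 205, P* ≈ 3.61

From dP/dt = 0 with P > 0: 0.00172N* = 0.352, so N* = 205.
Substitute into dN/dt = 0: 0.482(1 - 205/275) = 0.0342P*.
The bracket is 0.256, giving P* = 0.123/0.0342 = 3.61.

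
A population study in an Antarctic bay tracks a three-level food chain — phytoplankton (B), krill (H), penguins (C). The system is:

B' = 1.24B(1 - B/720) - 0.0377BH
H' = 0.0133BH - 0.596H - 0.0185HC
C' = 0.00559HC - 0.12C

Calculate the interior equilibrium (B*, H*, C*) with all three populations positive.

B* ≈ 250, H* ≈ 21.5, C* ≈ 148

From dC/dt = 0: 0.00559H* = 0.12, so H* = 21.5.
From dB/dt = 0: 1.24(1 - B*/720) = 0.0377·21.5, giving B* = 720·(1 - 0.653) = 250.
From dH/dt = 0: 0.0133·250 - 0.596 = 0.0185C*, so C* = 2.73/0.0185 = 148.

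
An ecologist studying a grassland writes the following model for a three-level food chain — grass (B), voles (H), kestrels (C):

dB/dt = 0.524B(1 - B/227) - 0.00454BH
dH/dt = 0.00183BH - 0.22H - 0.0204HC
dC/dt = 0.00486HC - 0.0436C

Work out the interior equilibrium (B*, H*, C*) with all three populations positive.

From dC/dt = 0: 0.00486H* = 0.0436, so H* = 8.97.
From dB/dt = 0: 0.524(1 - B*/227) = 0.00454·8.97, giving B* = 227·(1 - 0.0777) = 209.
From dH/dt = 0: 0.00183·209 - 0.22 = 0.0204C*, so C* = 0.163/0.0204 = 8.

B* ≈ 209, H* ≈ 8.97, C* ≈ 8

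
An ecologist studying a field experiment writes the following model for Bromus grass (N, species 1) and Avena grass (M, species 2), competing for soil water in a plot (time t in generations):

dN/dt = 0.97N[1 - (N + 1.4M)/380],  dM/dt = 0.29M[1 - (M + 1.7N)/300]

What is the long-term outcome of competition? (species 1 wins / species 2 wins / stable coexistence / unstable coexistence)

unstable coexistence (outcome depends on initial conditions)

Compare the nullcline intercepts: K1/α12 = 380/1.4 = 271 < K2 = 300; K2/α21 = 300/1.7 = 176 < K1 = 380.
Since both are reversed, neither can invade when rare; the interior point is a saddle.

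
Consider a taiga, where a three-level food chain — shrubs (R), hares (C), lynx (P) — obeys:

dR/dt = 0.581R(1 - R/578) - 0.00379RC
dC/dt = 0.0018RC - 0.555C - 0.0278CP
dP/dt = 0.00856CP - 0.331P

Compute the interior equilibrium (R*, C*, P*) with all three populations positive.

From dP/dt = 0: 0.00856C* = 0.331, so C* = 38.7.
From dR/dt = 0: 0.581(1 - R*/578) = 0.00379·38.7, giving R* = 578·(1 - 0.252) = 432.
From dC/dt = 0: 0.0018·432 - 0.555 = 0.0278P*, so P* = 0.223/0.0278 = 8.02.

R* ≈ 432, C* ≈ 38.7, P* ≈ 8.02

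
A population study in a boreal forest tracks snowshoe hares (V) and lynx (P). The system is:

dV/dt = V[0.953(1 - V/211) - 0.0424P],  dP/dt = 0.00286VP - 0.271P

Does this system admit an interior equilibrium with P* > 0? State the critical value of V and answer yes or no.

Threshold V = 94.8; K > 94.8, so yes, the predator persists.

The predator equation gives dP/dt > 0 only when V > 0.271/0.00286 = 94.8.
Without the predator, V → K = 211. Since 211 > 94.8, the predator can invade and persist.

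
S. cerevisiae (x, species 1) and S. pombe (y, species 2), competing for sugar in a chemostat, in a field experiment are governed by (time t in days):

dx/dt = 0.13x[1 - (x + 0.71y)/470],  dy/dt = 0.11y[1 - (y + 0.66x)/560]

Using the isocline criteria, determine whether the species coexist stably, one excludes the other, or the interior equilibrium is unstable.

Compare the nullcline intercepts: K1/α12 = 470/0.71 = 662 > K2 = 560; K2/α21 = 560/0.66 = 848 > K1 = 470.
Since both inequalities hold, each species can invade when rare, so the interior equilibrium is stable.

stable coexistence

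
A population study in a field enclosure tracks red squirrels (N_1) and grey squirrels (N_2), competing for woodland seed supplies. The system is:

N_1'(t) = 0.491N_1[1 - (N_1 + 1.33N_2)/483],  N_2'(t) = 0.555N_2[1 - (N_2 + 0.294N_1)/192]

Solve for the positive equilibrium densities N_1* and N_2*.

N_1* ≈ 374, N_2* ≈ 82.1

Setting both brackets to zero gives the nullclines N_1 + 1.33N_2 = 483 and 0.294N_1 + N_2 = 192.
Substituting N_2 = 192 - 0.294N_1 into the first: N_1(1 - 1.33·0.294) = 483 - 1.33·192.
So N_1* = 228/0.609 = 374, and then N_2* = 192 - 0.294·374 = 82.1.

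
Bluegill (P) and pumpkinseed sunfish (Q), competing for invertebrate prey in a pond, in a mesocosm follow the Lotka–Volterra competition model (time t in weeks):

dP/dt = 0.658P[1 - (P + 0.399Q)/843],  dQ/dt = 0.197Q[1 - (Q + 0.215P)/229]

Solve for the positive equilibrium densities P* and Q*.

Setting both brackets to zero gives the nullclines P + 0.399Q = 843 and 0.215P + Q = 229.
Substituting Q = 229 - 0.215P into the first: P(1 - 0.399·0.215) = 843 - 0.399·229.
So P* = 752/0.914 = 822, and then Q* = 229 - 0.215·822 = 52.2.

P* ≈ 822, Q* ≈ 52.2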